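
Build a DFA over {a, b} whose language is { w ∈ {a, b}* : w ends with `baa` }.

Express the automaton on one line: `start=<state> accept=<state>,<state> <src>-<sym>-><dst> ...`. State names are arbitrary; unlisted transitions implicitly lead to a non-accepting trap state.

start=q0 accept=q3 q0-a->q0 q0-b->q1 q1-a->q2 q1-b->q1 q2-a->q3 q2-b->q1 q3-a->q0 q3-b->q1

Let each state record the length of the longest suffix of the input read so far that is also a prefix of `baa`. q1 means the last symbol is `b`; q2 means the last 2 symbols are `ba`; q3 means the last 3 symbols are `baa`. Accept only at q3, where the string currently ends in `baa`.
With 4 states:
        a   b  
>  q0   q0  q1 
   q1   q2  q1 
   q2   q3  q1 
 * q3   q0  q1 
(> = start, * = accepting)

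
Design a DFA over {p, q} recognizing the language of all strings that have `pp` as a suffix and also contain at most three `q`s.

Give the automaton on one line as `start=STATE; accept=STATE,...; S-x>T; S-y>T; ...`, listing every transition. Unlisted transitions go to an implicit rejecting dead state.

start=s0; accept=s3,s6,s9,s12; s0-p>s1; s0-q>s2; s1-p>s3; s1-q>s2; s2-p>s4; s2-q>s5; s3-p>s3; s3-q>s2; s4-p>s6; s4-q>s5; s5-p>s7; s5-q>s8; s6-p>s6; s6-q>s5; s7-p>s9; s7-q>s8; s8-p>s10; s8-q>s11; s9-p>s9; s9-q>s8; s10-p>s12; s10-q>s11; s11-p>s11; s11-q>s11; s12-p>s12; s12-q>s11

Run two small machines in parallel and take their product. The first has 3 states tracking how much of the suffix `pp` has currently been matched; the second has 5 states tracking the count of `q`s, saturating at 4. A product state is a pair (one from each), accepting exactly when both do. Equivalent product states are then merged.
13 states suffice.
          p    q  
>  s0     s1   s2 
   s1     s3   s2 
   s2     s4   s5 
 * s3     s3   s2 
   s4     s6   s5 
   s5     s7   s8 
 * s6     s6   s5 
   s7     s9   s8 
   s8    s10  s11 
 * s9     s9   s8 
   s10   s12  s11 
   s11   s11  s11 
 * s12   s12  s11 
(> = start, * = accepting)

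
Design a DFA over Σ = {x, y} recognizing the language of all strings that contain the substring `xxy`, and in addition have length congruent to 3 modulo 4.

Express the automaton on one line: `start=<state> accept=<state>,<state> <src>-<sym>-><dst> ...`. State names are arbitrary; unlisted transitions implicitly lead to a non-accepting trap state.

Build one automaton per condition and run them in lockstep. One (4 states) tracks whether and how much of `xxy` has been seen; the other (4 states) tracks the input length modulo 4. Each combined state is a pair, one component from each; accept when both components accept.
With 16 states:
          x    y  
>  S0     S1   S2 
   S1     S3   S4 
   S2     S5   S4 
   S3     S6   S7 
   S4     S8   S9 
   S5     S6   S9 
   S6    S10  S11 
 * S7    S11  S11 
   S8    S10   S0 
   S9    S12   S0 
   S10   S13  S14 
   S11   S14  S14 
   S12   S13   S2 
   S13    S3  S15 
   S14   S15  S15 
   S15    S7   S7 
(> = start, * = accepting)

start=S0 accept=S7 S0-x->S1 S0-y->S2 S1-x->S3 S1-y->S4 S2-x->S5 S2-y->S4 S3-x->S6 S3-y->S7 S4-x->S8 S4-y->S9 S5-x->S6 S5-y->S9 S6-x->S10 S6-y->S11 S7-x->S11 S7-y->S11 S8-x->S10 S8-y->S0 S9-x->S12 S9-y->S0 S10-x->S13 S10-y->S14 S11-x->S14 S11-y->S14 S12-x->S13 S12-y->S2 S13-x->S3 S13-y->S15 S14-x->S15 S14-y->S15 S15-x->S7 S15-y->S7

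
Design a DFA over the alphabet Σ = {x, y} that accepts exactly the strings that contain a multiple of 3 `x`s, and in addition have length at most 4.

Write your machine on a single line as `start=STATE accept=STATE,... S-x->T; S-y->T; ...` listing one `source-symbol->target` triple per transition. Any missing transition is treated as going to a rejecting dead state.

start=q0; accept=q0,q2,q5,q6,q10; q0-x->q1; q0-y->q2; q1-x->q3; q1-y->q4; q2-x->q4; q2-y->q5; q3-x->q6; q3-y->q7; q4-x->q7; q4-y->q8; q5-x->q8; q5-y->q6; q6-x->q9; q6-y->q10; q7-x->q10; q7-y->q11; q8-x->q11; q8-y->q9; q9-x->q12; q9-y->q13; q10-x->q13; q10-y->q14; q11-x->q14; q11-y->q12; q12-x->q14; q12-y->q12; q13-x->q12; q13-y->q13; q14-x->q13; q14-y->q14

Build one automaton per condition and run them in lockstep. The first has 3 states tracking the count of `x`s modulo 3; the second has 6 states tracking the input length, saturating at 5. A product state is a pair (one from each), accepting exactly when both do.
A 15-state machine:
          x    y  
>* q0     q1   q2 
   q1     q3   q4 
 * q2     q4   q5 
   q3     q6   q7 
   q4     q7   q8 
 * q5     q8   q6 
 * q6     q9  q10 
   q7    q10  q11 
   q8    q11   q9 
   q9    q12  q13 
 * q10   q13  q14 
   q11   q14  q12 
   q12   q14  q12 
   q13   q12  q13 
   q14   q13  q14 
(> = start, * = accepting)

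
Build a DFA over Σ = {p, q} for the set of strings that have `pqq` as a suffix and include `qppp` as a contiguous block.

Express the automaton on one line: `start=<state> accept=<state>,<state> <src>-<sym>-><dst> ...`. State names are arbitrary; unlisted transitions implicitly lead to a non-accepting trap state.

start=S0 accept=S9 S0-p->S1 S0-q->S2 S1-p->S1 S1-q->S3 S2-p->S4 S2-q->S2 S3-p->S4 S3-q->S5 S4-p->S6 S4-q->S3 S5-p->S4 S5-q->S2 S6-p->S7 S6-q->S3 S7-p->S7 S7-q->S8 S8-p->S7 S8-q->S9 S9-p->S7 S9-q->S10 S10-p->S7 S10-q->S10

Build one automaton per condition and run them in lockstep. One (4 states) tracks how much of the suffix `pqq` has currently been matched; the other (5 states) tracks whether and how much of `qppp` has been seen. Each combined state is a pair, one component from each; accept when both components accept.
          p    q  
>  S0     S1   S2 
   S1     S1   S3 
   S2     S4   S2 
   S3     S4   S5 
   S4     S6   S3 
   S5     S4   S2 
   S6     S7   S3 
   S7     S7   S8 
   S8     S7   S9 
 * S9     S7  S10 
   S10    S7  S10 
(> = start, * = accepting)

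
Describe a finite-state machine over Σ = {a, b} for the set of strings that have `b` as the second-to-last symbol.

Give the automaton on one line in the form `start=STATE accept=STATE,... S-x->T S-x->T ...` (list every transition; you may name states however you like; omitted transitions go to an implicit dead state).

start=q0 accept=q5,q6 q0-a->q1 q0-b->q2 q1-a->q3 q1-b->q4 q2-a->q5 q2-b->q6 q3-a->q3 q3-b->q4 q4-a->q5 q4-b->q6 q5-a->q3 q5-b->q4 q6-a->q5 q6-b->q6

A DFA must remember the last 2 symbols (since which symbol is second-to-last isn't known until the input ends). Use one state per possible window of the last ≤2 symbols; accept from those whose window starts with `b`.
7 states suffice.
        a   b  
>  q0   q1  q2 
   q1   q3  q4 
   q2   q5  q6 
   q3   q3  q4 
   q4   q5  q6 
 * q5   q3  q4 
 * q6   q5  q6 
(> = start, * = accepting)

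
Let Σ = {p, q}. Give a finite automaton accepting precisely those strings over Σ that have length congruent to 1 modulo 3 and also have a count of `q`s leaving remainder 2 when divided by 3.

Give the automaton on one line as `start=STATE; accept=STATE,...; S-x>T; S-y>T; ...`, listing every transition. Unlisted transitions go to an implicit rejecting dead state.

start=A; accept=I; A-p>B; A-q>C; B-p>D; B-q>E; C-p>E; C-q>F; D-p>A; D-q>G; E-p>G; E-q>H; F-p>H; F-q>A; G-p>C; G-q>I; H-p>I; H-q>B; I-p>F; I-q>D

Run two small machines in parallel and take their product. One (3 states) tracks the input length modulo 3; the other (3 states) tracks the count of `q`s modulo 3. Each combined state is a pair, one component from each; accept when both components accept.
9 states suffice.
       p  q 
>  A   B  C 
   B   D  E 
   C   E  F 
   D   A  G 
   E   G  H 
   F   H  A 
   G   C  I 
   H   I  B 
 * I   F  D 
(> = start, * = accepting)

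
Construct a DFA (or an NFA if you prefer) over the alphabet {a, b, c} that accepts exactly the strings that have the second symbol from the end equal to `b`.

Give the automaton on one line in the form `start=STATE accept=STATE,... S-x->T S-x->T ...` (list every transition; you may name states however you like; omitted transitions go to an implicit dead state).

start=q0 accept=q7,q8,q9 q0-a->q1 q0-b->q2 q0-c->q3 q1-a->q4 q1-b->q5 q1-c->q6 q2-a->q7 q2-b->q8 q2-c->q9 q3-a->q10 q3-b->q11 q3-c->q12 q4-a->q4 q4-b->q5 q4-c->q6 q5-a->q7 q5-b->q8 q5-c->q9 q6-a->q10 q6-b->q11 q6-c->q12 q7-a->q4 q7-b->q5 q7-c->q6 q8-a->q7 q8-b->q8 q8-c->q9 q9-a->q10 q9-b->q11 q9-c->q12 q10-a->q4 q10-b->q5 q10-c->q6 q11-a->q7 q11-b->q8 q11-c->q9 q12-a->q10 q12-b->q11 q12-c->q12

Because acceptance depends on a position counted from the end, the machine has to buffer the most recent 2 symbols. Make each state the string of the last up-to-2 symbols read; on input `x` shift the window left and append `x`. Accept when the buffered window has length 2 and begins with `b`.
With 13 states:
          a    b    c  
>  q0     q1   q2   q3 
   q1     q4   q5   q6 
   q2     q7   q8   q9 
   q3    q10  q11  q12 
   q4     q4   q5   q6 
   q5     q7   q8   q9 
   q6    q10  q11  q12 
 * q7     q4   q5   q6 
 * q8     q7   q8   q9 
 * q9    q10  q11  q12 
   q10    q4   q5   q6 
   q11    q7   q8   q9 
   q12   q10  q11  q12 
(> = start, * = accepting)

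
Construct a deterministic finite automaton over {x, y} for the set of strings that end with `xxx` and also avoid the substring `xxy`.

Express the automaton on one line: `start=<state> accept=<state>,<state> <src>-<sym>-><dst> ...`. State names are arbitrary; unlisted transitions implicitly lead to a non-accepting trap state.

start=q0 accept=q3 q0-x->q1 q0-y->q0 q1-x->q2 q1-y->q0 q2-x->q3 q2-y->q4 q3-x->q3 q3-y->q4 q4-x->q5 q4-y->q4 q5-x->q6 q5-y->q4 q6-x->q7 q6-y->q4 q7-x->q7 q7-y->q4

Build one automaton per condition and run them in lockstep. The first has 4 states tracking how much of the suffix `xxx` has currently been matched; the second has 4 states tracking partial matches of the forbidden pattern `xxy`. A product state is a pair (one from each), accepting exactly when both do.
An 8-state machine:
        x   y  
>  q0   q1  q0 
   q1   q2  q0 
   q2   q3  q4 
 * q3   q3  q4 
   q4   q5  q4 
   q5   q6  q4 
   q6   q7  q4 
   q7   q7  q4 
(> = start, * = accepting)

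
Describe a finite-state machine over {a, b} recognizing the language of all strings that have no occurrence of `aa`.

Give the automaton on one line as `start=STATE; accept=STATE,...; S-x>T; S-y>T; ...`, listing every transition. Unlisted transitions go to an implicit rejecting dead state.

This is the complement of 'contains `aa`'. Use the same substring-matching states — s0 through s2 holding how much of `aa` has just been matched — but flip the accepting set: everything except the trap s2 accepts.
        a   b  
>* s0   s1  s0 
 * s1   s2  s0 
   s2   s2  s2 
(> = start, * = accepting)

start=s0; accept=s0,s1; s0-a>s1; s0-b>s0; s1-a>s2; s1-b>s0; s2-a>s2; s2-b>s2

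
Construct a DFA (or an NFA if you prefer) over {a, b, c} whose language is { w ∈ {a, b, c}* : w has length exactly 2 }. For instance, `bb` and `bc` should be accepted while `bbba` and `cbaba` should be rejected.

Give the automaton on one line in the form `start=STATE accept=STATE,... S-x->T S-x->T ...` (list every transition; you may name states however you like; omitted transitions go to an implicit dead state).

start=s0 accept=s2 s0-a->s1 s0-b->s1 s0-c->s1 s1-a->s2 s1-b->s2 s1-c->s2 s2-a->s3 s2-b->s3 s2-c->s3 s3-a->s3 s3-b->s3 s3-c->s3

Count input length up to 3: every symbol moves from s0 toward s3, which means 'more than 2' and absorbs. Accept from {s2}.
A 4-state machine:
        a   b   c  
>  s0   s1  s1  s1 
   s1   s2  s2  s2 
 * s2   s3  s3  s3 
   s3   s3  s3  s3 
(> = start, * = accepting)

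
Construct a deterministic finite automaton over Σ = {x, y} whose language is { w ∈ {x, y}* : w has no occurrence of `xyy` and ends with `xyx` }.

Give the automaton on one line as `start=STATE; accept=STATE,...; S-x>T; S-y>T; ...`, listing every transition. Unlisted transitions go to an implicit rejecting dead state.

Handle the two conditions separately and then intersect. The first has 4 states tracking partial matches of the forbidden pattern `xyy`; the second has 4 states tracking how much of the suffix `xyx` has currently been matched. A product state is a pair (one from each), accepting exactly when both do.
8 states suffice.
        x   y  
>  s0   s1  s0 
   s1   s1  s2 
   s2   s3  s4 
 * s3   s1  s2 
   s4   s5  s4 
   s5   s5  s6 
   s6   s7  s4 
   s7   s5  s6 
(> = start, * = accepting)

start=s0; accept=s3; s0-x>s1; s0-y>s0; s1-x>s1; s1-y>s2; s2-x>s3; s2-y>s4; s3-x>s1; s3-y>s2; s4-x>s5; s4-y>s4; s5-x>s5; s5-y>s6; s6-x>s7; s6-y>s4; s7-x>s5; s7-y>s6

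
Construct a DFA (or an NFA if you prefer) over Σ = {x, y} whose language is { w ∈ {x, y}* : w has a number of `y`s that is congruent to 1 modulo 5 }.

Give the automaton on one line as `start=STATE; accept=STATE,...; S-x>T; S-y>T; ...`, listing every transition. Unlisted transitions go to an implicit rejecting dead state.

The only thing that matters is how many `y`s have appeared, reduced mod 5. Use one state per residue: s0 for 0, …, s4 for 4. Reading `y` moves to the next residue; anything else stays put. s1 is accepting.
        x   y  
>  s0   s0  s1 
 * s1   s1  s2 
   s2   s2  s3 
   s3   s3  s4 
   s4   s4  s0 
(> = start, * = accepting)

start=s0; accept=s1; s0-x>s0; s0-y>s1; s1-x>s1; s1-y>s2; s2-x>s2; s2-y>s3; s3-x>s3; s3-y>s4; s4-x>s4; s4-y>s0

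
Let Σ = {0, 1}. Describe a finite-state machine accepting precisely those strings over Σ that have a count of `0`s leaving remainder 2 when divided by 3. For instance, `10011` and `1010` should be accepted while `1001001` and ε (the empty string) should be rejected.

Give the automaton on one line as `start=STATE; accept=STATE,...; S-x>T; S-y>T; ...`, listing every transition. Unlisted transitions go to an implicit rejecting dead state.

start=q0; accept=q2; q0-0>q1; q0-1>q0; q1-0>q2; q1-1>q1; q2-0>q0; q2-1>q2

The only thing that matters is how many `0`s have appeared, reduced mod 3. Use one state per residue: q0 for 0, …, q2 for 2. Reading `0` moves to the next residue; anything else stays put. q2 is accepting.
A 3-state machine:
        0   1  
>  q0   q1  q0 
   q1   q2  q1 
 * q2   q0  q2 
(> = start, * = accepting)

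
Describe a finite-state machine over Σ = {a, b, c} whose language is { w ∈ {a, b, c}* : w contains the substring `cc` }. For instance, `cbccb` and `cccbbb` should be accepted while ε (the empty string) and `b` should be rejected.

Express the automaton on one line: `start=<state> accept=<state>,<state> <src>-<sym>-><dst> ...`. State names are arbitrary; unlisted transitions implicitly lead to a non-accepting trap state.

Track how much of `cc` has been matched so far: state S0 is no progress, S2 is the absorbing accept state reached once `cc` has occurred. Intermediate states record partial matches; on a mismatch, fall back to the longest reusable overlap.
With 3 states:
        a   b   c  
>  S0   S0  S0  S1 
   S1   S0  S0  S2 
 * S2   S2  S2  S2 
(> = start, * = accepting)

start=S0 accept=S2 S0-a->S0 S0-b->S0 S0-c->S1 S1-a->S0 S1-b->S0 S1-c->S2 S2-a->S2 S2-b->S2 S2-c->S2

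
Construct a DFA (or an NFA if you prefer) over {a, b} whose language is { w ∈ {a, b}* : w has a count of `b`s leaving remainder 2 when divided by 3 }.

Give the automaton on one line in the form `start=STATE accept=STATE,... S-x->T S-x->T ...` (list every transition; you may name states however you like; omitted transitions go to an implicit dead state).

The only thing that matters is how many `b`s have appeared, reduced mod 3. Use one state per residue: S0 for 0, …, S2 for 2. Reading `b` moves to the next residue; anything else stays put. S2 is accepting.
        a   b  
>  S0   S0  S1 
   S1   S1  S2 
 * S2   S2  S0 
(> = start, * = accepting)

start=S0 accept=S2 S0-a->S0 S0-b->S1 S1-a->S1 S1-b->S2 S2-a->S2 S2-b->S0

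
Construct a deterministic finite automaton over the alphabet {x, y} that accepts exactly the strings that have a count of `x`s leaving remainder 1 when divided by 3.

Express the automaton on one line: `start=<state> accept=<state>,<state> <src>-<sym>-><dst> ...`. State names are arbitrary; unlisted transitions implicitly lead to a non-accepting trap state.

Keep the running count of `x`s modulo 3: each `x` advances along the cycle q0 → q1 → q2 → q0 while other symbols loop. Accept at q1.
A 3-state machine:
        x   y  
>  q0   q1  q0 
 * q1   q2  q1 
   q2   q0  q2 
(> = start, * = accepting)

start=q0 accept=q1 q0-x->q1 q0-y->q0 q1-x->q2 q1-y->q1 q2-x->q0 q2-y->q2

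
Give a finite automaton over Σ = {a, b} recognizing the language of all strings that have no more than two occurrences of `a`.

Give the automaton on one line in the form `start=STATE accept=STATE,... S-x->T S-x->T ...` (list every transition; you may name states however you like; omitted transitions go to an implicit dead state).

Only the number of `a`s matters, and only up to 3. Make a chain S0 → S1 → S2 → S3 advanced by each `a` (with S3 absorbing); every other symbol self-loops. The accepting set is {S0, S1, S2}.
        a   b  
>* S0   S1  S0 
 * S1   S2  S1 
 * S2   S3  S2 
   S3   S3  S3 
(> = start, * = accepting)

start=S0 accept=S0,S1,S2 S0-a->S1 S0-b->S0 S1-a->S2 S1-b->S1 S2-a->S3 S2-b->S2 S3-a->S3 S3-b->S3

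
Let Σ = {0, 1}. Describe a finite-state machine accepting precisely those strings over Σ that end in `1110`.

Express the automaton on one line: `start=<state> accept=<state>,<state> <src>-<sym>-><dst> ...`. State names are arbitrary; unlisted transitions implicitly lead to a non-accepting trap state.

start=s0 accept=s4 s0-0->s0 s0-1->s1 s1-0->s0 s1-1->s2 s2-0->s0 s2-1->s3 s3-0->s4 s3-1->s3 s4-0->s0 s4-1->s1

Let each state record the length of the longest suffix of the input read so far that is also a prefix of `1110`. s1 means the last symbol is `1`; s2 means the last 2 symbols are `11`; s3 means the last 3 symbols are `111`; s4 means the last 4 symbols are `1110`. Accept only at s4, where the string currently ends in `1110`.
5 states suffice.
        0   1  
>  s0   s0  s1 
   s1   s0  s2 
   s2   s0  s3 
   s3   s4  s3 
 * s4   s0  s1 
(> = start, * = accepting)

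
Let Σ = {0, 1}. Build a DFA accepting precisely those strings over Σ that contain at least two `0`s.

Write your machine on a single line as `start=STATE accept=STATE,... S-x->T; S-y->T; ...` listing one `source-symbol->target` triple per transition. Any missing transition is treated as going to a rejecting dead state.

Only the number of `0`s matters, and only up to 3. Make a chain q0 → q1 → q2 → q3 advanced by each `0` (with q3 absorbing); every other symbol self-loops. The accepting set is {q2, q3}.
4 states suffice.
        0   1  
>  q0   q1  q0 
   q1   q2  q1 
 * q2   q3  q2 
 * q3   q3  q3 
(> = start, * = accepting)

start=q0; accept=q2,q3; q0-0->q1; q0-1->q0; q1-0->q2; q1-1->q1; q2-0->q3; q2-1->q2; q3-0->q3; q3-1->q3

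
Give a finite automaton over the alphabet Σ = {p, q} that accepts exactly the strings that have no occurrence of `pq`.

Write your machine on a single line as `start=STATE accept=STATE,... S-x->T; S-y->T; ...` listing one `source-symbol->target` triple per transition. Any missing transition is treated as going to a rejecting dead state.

Track partial matches of the forbidden pattern `pq`. State s2 is a dead state reached once `pq` has occurred; every other state accepts. s0 means no part of `pq` is currently matched.
        p   q  
>* s0   s1  s0 
 * s1   s1  s2 
   s2   s2  s2 
(> = start, * = accepting)

start=s0; accept=s0,s1; s0-p->s1; s0-q->s0; s1-p->s1; s1-q->s2; s2-p->s2; s2-q->s2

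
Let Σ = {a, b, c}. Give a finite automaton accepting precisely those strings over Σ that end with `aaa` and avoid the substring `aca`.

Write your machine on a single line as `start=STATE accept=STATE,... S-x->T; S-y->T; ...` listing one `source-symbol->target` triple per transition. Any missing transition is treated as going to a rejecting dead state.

start=q0; accept=q4; q0-a->q1; q0-b->q0; q0-c->q0; q1-a->q2; q1-b->q0; q1-c->q3; q2-a->q4; q2-b->q0; q2-c->q3; q3-a->q5; q3-b->q0; q3-c->q0; q4-a->q4; q4-b->q0; q4-c->q3; q5-a->q6; q5-b->q7; q5-c->q7; q6-a->q8; q6-b->q7; q6-c->q7; q7-a->q5; q7-b->q7; q7-c->q7; q8-a->q8; q8-b->q7; q8-c->q7

Run two small machines in parallel and take their product. One (4 states) tracks how much of the suffix `aaa` has currently been matched; the other (4 states) tracks partial matches of the forbidden pattern `aca`. Each combined state is a pair, one component from each; accept when both components accept.
9 states suffice.
        a   b   c  
>  q0   q1  q0  q0 
   q1   q2  q0  q3 
   q2   q4  q0  q3 
   q3   q5  q0  q0 
 * q4   q4  q0  q3 
   q5   q6  q7  q7 
   q6   q8  q7  q7 
   q7   q5  q7  q7 
   q8   q8  q7  q7 
(> = start, * = accepting)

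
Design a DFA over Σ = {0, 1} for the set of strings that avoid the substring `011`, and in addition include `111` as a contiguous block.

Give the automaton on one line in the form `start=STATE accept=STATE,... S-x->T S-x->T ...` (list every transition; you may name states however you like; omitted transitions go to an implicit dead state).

Run two small machines in parallel and take their product. One (4 states) tracks partial matches of the forbidden pattern `011`; the other (4 states) tracks whether and how much of `111` has been seen. Each combined state is a pair, one component from each; accept when both components accept.
A 12-state machine:
       0  1 
>  A   B  C 
   B   B  D 
   C   B  E 
   D   B  F 
   E   B  G 
   F   H  I 
 * G   J  G 
   H   H  K 
   I   I  I 
 * J   J  L 
   K   H  F 
 * L   J  I 
(> = start, * = accepting)

start=A accept=G,J,L A-0->B A-1->C B-0->B B-1->D C-0->B C-1->E D-0->B D-1->F E-0->B E-1->G F-0->H F-1->I G-0->J G-1->G H-0->H H-1->K I-0->I I-1->I J-0->J J-1->L K-0->H K-1->F L-0->J L-1->I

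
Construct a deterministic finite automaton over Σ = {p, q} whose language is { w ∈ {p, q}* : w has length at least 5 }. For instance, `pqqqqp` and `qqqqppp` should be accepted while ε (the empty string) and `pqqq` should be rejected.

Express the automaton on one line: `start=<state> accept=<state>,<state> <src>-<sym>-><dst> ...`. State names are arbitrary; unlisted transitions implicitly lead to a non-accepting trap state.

We only need to distinguish lengths 0, 1, …, 5, and '>5'. Chain s0 → s1 → s2 → s3 → s4 → s5 → s6 on every symbol, with s6 looping. Accepting states: {s5, s6}.
With 7 states:
        p   q  
>  s0   s1  s1 
   s1   s2  s2 
   s2   s3  s3 
   s3   s4  s4 
   s4   s5  s5 
 * s5   s6  s6 
 * s6   s6  s6 
(> = start, * = accepting)

start=s0 accept=s5,s6 s0-p->s1 s0-q->s1 s1-p->s2 s1-q->s2 s2-p->s3 s2-q->s3 s3-p->s4 s3-q->s4 s4-p->s5 s4-q->s5 s5-p->s6 s5-q->s6 s6-p->s6 s6-q->s6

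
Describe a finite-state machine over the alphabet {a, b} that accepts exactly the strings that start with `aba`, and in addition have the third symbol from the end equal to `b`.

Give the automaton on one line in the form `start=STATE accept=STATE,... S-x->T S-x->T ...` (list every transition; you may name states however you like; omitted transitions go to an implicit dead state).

start=s0 accept=s5,s6,s10,s11 s0-a->s1 s0-b->s2 s1-a->s2 s1-b->s3 s2-a->s2 s2-b->s2 s3-a->s4 s3-b->s2 s4-a->s5 s4-b->s6 s5-a->s7 s5-b->s8 s6-a->s4 s6-b->s9 s7-a->s7 s7-b->s8 s8-a->s4 s8-b->s9 s9-a->s10 s9-b->s11 s10-a->s5 s10-b->s6 s11-a->s10 s11-b->s11

Build one automaton per condition and run them in lockstep. One (5 states) tracks whether the input so far still matches the prefix `aba`; the other (15 states) tracks the last 3 symbols read. Each combined state is a pair, one component from each; accept when both components accept. Equivalent product states are then merged.
A 12-state machine:
          a    b  
>  s0     s1   s2 
   s1     s2   s3 
   s2     s2   s2 
   s3     s4   s2 
   s4     s5   s6 
 * s5     s7   s8 
 * s6     s4   s9 
   s7     s7   s8 
   s8     s4   s9 
   s9    s10  s11 
 * s10    s5   s6 
 * s11   s10  s11 
(> = start, * = accepting)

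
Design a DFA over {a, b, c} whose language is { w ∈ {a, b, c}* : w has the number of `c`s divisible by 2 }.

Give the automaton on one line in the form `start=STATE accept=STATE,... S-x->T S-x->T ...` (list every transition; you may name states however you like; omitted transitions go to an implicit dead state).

start=q0 accept=q0 q0-a->q0 q0-b->q0 q0-c->q1 q1-a->q1 q1-b->q1 q1-c->q0

Keep the running count of `c`s modulo 2: each `c` advances along the cycle q0 → q1 → q0 while other symbols loop. Accept at q0.
        a   b   c  
>* q0   q0  q0  q1 
   q1   q1  q1  q0 
(> = start, * = accepting)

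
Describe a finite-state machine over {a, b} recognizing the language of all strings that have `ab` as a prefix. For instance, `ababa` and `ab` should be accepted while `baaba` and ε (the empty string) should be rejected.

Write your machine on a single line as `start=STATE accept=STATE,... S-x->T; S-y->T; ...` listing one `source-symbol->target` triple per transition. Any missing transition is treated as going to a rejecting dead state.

Walk along `ab` while the input agrees: from S0 take `a` to S1, and so on. Any deviation drops to the rejecting sink S3. Once S2 is reached the prefix is confirmed and every continuation is accepted.
With 4 states:
        a   b  
>  S0   S1  S3 
   S1   S3  S2 
 * S2   S2  S2 
   S3   S3  S3 
(> = start, * = accepting)

start=S0; accept=S2; S0-a->S1; S0-b->S3; S1-a->S3; S1-b->S2; S2-a->S2; S2-b->S2; S3-a->S3; S3-b->S3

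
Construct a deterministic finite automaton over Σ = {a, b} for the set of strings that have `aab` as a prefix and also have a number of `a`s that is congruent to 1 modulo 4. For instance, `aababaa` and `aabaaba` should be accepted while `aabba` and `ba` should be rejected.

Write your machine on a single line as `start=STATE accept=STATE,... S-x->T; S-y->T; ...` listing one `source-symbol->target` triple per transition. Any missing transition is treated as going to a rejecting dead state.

start=q0; accept=q7; q0-a->q1; q0-b->q2; q1-a->q3; q1-b->q2; q2-a->q2; q2-b->q2; q3-a->q2; q3-b->q4; q4-a->q5; q4-b->q4; q5-a->q6; q5-b->q5; q6-a->q7; q6-b->q6; q7-a->q4; q7-b->q7

Build one automaton per condition and run them in lockstep. The first has 5 states tracking whether the input so far still matches the prefix `aab`; the second has 4 states tracking the count of `a`s modulo 4. A product state is a pair (one from each), accepting exactly when both do. After merging equivalent states the machine shrinks.
8 states suffice.
        a   b  
>  q0   q1  q2 
   q1   q3  q2 
   q2   q2  q2 
   q3   q2  q4 
   q4   q5  q4 
   q5   q6  q5 
   q6   q7  q6 
 * q7   q4  q7 
(> = start, * = accepting)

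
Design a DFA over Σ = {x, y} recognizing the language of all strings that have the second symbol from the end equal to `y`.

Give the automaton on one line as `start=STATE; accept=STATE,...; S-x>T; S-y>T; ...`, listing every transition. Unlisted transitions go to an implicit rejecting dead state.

start=q0; accept=q5,q6; q0-x>q1; q0-y>q2; q1-x>q3; q1-y>q4; q2-x>q5; q2-y>q6; q3-x>q3; q3-y>q4; q4-x>q5; q4-y>q6; q5-x>q3; q5-y>q4; q6-x>q5; q6-y>q6

Because acceptance depends on a position counted from the end, the machine has to buffer the most recent 2 symbols. Make each state the string of the last up-to-2 symbols read; on input `x` shift the window left and append `x`. Accept when the buffered window has length 2 and begins with `y`.
A 7-state machine:
        x   y  
>  q0   q1  q2 
   q1   q3  q4 
   q2   q5  q6 
   q3   q3  q4 
   q4   q5  q6 
 * q5   q3  q4 
 * q6   q5  q6 
(> = start, * = accepting)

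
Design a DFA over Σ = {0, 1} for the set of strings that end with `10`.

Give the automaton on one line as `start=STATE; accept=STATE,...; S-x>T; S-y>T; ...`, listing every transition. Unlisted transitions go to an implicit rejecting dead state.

Let each state record the length of the longest suffix of the input read so far that is also a prefix of `10`. s1 means the last symbol is `1`; s2 means the last 2 symbols are `10`. Accept only at s2, where the string currently ends in `10`.
3 states suffice.
        0   1  
>  s0   s0  s1 
   s1   s2  s1 
 * s2   s0  s1 
(> = start, * = accepting)

start=s0; accept=s2; s0-0>s0; s0-1>s1; s1-0>s2; s1-1>s1; s2-0>s0; s2-1>s1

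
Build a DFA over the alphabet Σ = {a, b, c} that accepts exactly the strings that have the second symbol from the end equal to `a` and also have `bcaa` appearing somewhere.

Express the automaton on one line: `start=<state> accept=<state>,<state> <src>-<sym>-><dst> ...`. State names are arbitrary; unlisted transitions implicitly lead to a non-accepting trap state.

Handle the two conditions separately and then intersect. The first has 13 states tracking the last 2 symbols read; the second has 5 states tracking whether and how much of `bcaa` has been seen. A product state is a pair (one from each), accepting exactly when both do.
          a    b    c  
>  S0     S1   S2   S3 
   S1     S4   S5   S6 
   S2     S7   S8   S9 
   S3    S10  S11  S12 
   S4     S4   S5   S6 
   S5     S7   S8   S9 
   S6    S10  S11  S12 
   S7     S4   S5   S6 
   S8     S7   S8   S9 
   S9    S13  S11  S12 
   S10    S4   S5   S6 
   S11    S7   S8   S9 
   S12   S10  S11  S12 
   S13   S14   S5   S6 
 * S14   S14  S15  S16 
 * S15   S17  S18  S19 
 * S16   S20  S21  S22 
   S17   S14  S15  S16 
   S18   S17  S18  S19 
   S19   S20  S21  S22 
   S20   S14  S15  S16 
   S21   S17  S18  S19 
   S22   S20  S21  S22 
(> = start, * = accepting)

start=S0 accept=S14,S15,S16 S0-a->S1 S0-b->S2 S0-c->S3 S1-a->S4 S1-b->S5 S1-c->S6 S2-a->S7 S2-b->S8 S2-c->S9 S3-a->S10 S3-b->S11 S3-c->S12 S4-a->S4 S4-b->S5 S4-c->S6 S5-a->S7 S5-b->S8 S5-c->S9 S6-a->S10 S6-b->S11 S6-c->S12 S7-a->S4 S7-b->S5 S7-c->S6 S8-a->S7 S8-b->S8 S8-c->S9 S9-a->S13 S9-b->S11 S9-c->S12 S10-a->S4 S10-b->S5 S10-c->S6 S11-a->S7 S11-b->S8 S11-c->S9 S12-a->S10 S12-b->S11 S12-c->S12 S13-a->S14 S13-b->S5 S13-c->S6 S14-a->S14 S14-b->S15 S14-c->S16 S15-a->S17 S15-b->S18 S15-c->S19 S16-a->S20 S16-b->S21 S16-c->S22 S17-a->S14 S17-b->S15 S17-c->S16 S18-a->S17 S18-b->S18 S18-c->S19 S19-a->S20 S19-b->S21 S19-c->S22 S20-a->S14 S20-b->S15 S20-c->S16 S21-a->S17 S21-b->S18 S21-c->S19 S22-a->S20 S22-b->S21 S22-c->S22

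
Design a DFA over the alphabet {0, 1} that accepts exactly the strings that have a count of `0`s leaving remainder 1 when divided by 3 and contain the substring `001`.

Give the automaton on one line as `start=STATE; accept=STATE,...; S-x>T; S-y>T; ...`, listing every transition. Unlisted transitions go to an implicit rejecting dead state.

Run two small machines in parallel and take their product. The first has 3 states tracking the count of `0`s modulo 3; the second has 4 states tracking whether and how much of `001` has been seen. A product state is a pair (one from each), accepting exactly when both do.
          0    1  
>  q0     q1   q0 
   q1     q2   q3 
   q2     q4   q5 
   q3     q6   q3 
   q4     q7   q8 
   q5     q8   q5 
   q6     q4   q9 
   q7     q2  q10 
   q8    q10   q8 
   q9    q11   q9 
 * q10    q5  q10 
   q11    q7   q0 
(> = start, * = accepting)

start=q0; accept=q10; q0-0>q1; q0-1>q0; q1-0>q2; q1-1>q3; q2-0>q4; q2-1>q5; q3-0>q6; q3-1>q3; q4-0>q7; q4-1>q8; q5-0>q8; q5-1>q5; q6-0>q4; q6-1>q9; q7-0>q2; q7-1>q10; q8-0>q10; q8-1>q8; q9-0>q11; q9-1>q9; q10-0>q5; q10-1>q10; q11-0>q7; q11-1>q0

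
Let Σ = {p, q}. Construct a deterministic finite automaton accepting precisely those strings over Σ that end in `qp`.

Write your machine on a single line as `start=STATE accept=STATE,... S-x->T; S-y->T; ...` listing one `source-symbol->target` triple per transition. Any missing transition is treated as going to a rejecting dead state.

Remember how much of `qp` the current input suffix matches. State S0 means no match yet; S1 means the last symbol is `q`; S2 means the last 2 symbols are `qp`. Only S2 accepts. On a mismatch, fall back to the longest proper suffix that is still a prefix of `qp`.
With 3 states:
        p   q  
>  S0   S0  S1 
   S1   S2  S1 
 * S2   S0  S1 
(> = start, * = accepting)

start=S0; accept=S2; S0-p->S0; S0-q->S1; S1-p->S2; S1-q->S1; S2-p->S0; S2-q->S1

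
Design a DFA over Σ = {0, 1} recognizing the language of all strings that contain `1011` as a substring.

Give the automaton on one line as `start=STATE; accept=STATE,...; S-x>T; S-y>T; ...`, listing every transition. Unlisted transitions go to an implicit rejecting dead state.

States S0..S3 record the length of the longest prefix of `1011` that matches the current input suffix. Reaching S4 means `1011` has been seen, and we stay there forever. Accept from S4.
        0   1  
>  S0   S0  S1 
   S1   S2  S1 
   S2   S0  S3 
   S3   S2  S4 
 * S4   S4  S4 
(> = start, * = accepting)

start=S0; accept=S4; S0-0>S0; S0-1>S1; S1-0>S2; S1-1>S1; S2-0>S0; S2-1>S3; S3-0>S2; S3-1>S4; S4-0>S4; S4-1>S4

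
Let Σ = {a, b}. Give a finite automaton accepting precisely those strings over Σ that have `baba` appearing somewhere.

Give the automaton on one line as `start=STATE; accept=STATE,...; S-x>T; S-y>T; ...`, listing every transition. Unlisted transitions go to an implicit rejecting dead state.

Track how much of `baba` has been matched so far: state S0 is no progress, S4 is the absorbing accept state reached once `baba` has occurred. Intermediate states record partial matches; on a mismatch, fall back to the longest reusable overlap.
With 5 states:
        a   b  
>  S0   S0  S1 
   S1   S2  S1 
   S2   S0  S3 
   S3   S4  S1 
 * S4   S4  S4 
(> = start, * = accepting)

start=S0; accept=S4; S0-a>S0; S0-b>S1; S1-a>S2; S1-b>S1; S2-a>S0; S2-b>S3; S3-a>S4; S3-b>S1; S4-a>S4; S4-b>S4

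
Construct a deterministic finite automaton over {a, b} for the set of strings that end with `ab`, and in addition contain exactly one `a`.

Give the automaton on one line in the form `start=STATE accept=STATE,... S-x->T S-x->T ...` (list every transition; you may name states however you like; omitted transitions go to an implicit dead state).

start=q0 accept=q3 q0-a->q1 q0-b->q0 q1-a->q2 q1-b->q3 q2-a->q2 q2-b->q2 q3-a->q2 q3-b->q2

Run two small machines in parallel and take their product. The first has 3 states tracking how much of the suffix `ab` has currently been matched; the second has 3 states tracking the count of `a`s, saturating at 2. A product state is a pair (one from each), accepting exactly when both do. After merging equivalent states the machine shrinks.
A 4-state machine:
        a   b  
>  q0   q1  q0 
   q1   q2  q3 
   q2   q2  q2 
 * q3   q2  q2 
(> = start, * = accepting)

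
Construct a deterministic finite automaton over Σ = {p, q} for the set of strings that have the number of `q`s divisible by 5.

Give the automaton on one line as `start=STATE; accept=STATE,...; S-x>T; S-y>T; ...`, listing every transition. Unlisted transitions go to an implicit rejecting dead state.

The only thing that matters is how many `q`s have appeared, reduced mod 5. Use one state per residue: A for 0, …, E for 4. Reading `q` moves to the next residue; anything else stays put. A is accepting.
A 5-state machine:
       p  q 
>* A   A  B 
   B   B  C 
   C   C  D 
   D   D  E 
   E   E  A 
(> = start, * = accepting)

start=A; accept=A; A-p>A; A-q>B; B-p>B; B-q>C; C-p>C; C-q>D; D-p>D; D-q>E; E-p>E; E-q>A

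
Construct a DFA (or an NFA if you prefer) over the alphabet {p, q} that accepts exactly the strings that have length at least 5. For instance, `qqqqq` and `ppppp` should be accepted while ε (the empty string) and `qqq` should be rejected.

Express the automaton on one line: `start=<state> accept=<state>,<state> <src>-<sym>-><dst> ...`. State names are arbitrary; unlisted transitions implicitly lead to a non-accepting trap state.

We only need to distinguish lengths 0, 1, …, 5, and '>5'. Chain s0 → s1 → s2 → s3 → s4 → s5 → s6 on every symbol, with s6 looping. Accepting states: {s5, s6}.
With 7 states:
        p   q  
>  s0   s1  s1 
   s1   s2  s2 
   s2   s3  s3 
   s3   s4  s4 
   s4   s5  s5 
 * s5   s6  s6 
 * s6   s6  s6 
(> = start, * = accepting)

start=s0 accept=s5,s6 s0-p->s1 s0-q->s1 s1-p->s2 s1-q->s2 s2-p->s3 s2-q->s3 s3-p->s4 s3-q->s4 s4-p->s5 s4-q->s5 s5-p->s6 s5-q->s6 s6-p->s6 s6-q->s6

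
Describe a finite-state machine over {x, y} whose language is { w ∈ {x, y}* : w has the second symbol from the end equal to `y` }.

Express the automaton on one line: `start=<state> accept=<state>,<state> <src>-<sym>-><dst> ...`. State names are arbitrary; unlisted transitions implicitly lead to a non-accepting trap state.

A DFA must remember the last 2 symbols (since which symbol is second-to-last isn't known until the input ends). Use one state per possible window of the last ≤2 symbols; accept from those whose window starts with `y`.
        x   y  
>  q0   q1  q2 
   q1   q3  q4 
   q2   q5  q6 
   q3   q3  q4 
   q4   q5  q6 
 * q5   q3  q4 
 * q6   q5  q6 
(> = start, * = accepting)

start=q0 accept=q5,q6 q0-x->q1 q0-y->q2 q1-x->q3 q1-y->q4 q2-x->q5 q2-y->q6 q3-x->q3 q3-y->q4 q4-x->q5 q4-y->q6 q5-x->q3 q5-y->q4 q6-x->q5 q6-y->q6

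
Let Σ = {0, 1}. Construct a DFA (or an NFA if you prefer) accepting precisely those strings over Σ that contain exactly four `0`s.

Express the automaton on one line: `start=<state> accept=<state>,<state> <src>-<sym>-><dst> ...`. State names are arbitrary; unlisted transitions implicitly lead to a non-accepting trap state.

start=q0 accept=q4 q0-0->q1 q0-1->q0 q1-0->q2 q1-1->q1 q2-0->q3 q2-1->q2 q3-0->q4 q3-1->q3 q4-0->q5 q4-1->q4 q5-0->q5 q5-1->q5

Only the number of `0`s matters, and only up to 5. Make a chain q0 → q1 → q2 → q3 → q4 → q5 advanced by each `0` (with q5 absorbing); every other symbol self-loops. The accepting set is {q4}.
        0   1  
>  q0   q1  q0 
   q1   q2  q1 
   q2   q3  q2 
   q3   q4  q3 
 * q4   q5  q4 
   q5   q5  q5 
(> = start, * = accepting)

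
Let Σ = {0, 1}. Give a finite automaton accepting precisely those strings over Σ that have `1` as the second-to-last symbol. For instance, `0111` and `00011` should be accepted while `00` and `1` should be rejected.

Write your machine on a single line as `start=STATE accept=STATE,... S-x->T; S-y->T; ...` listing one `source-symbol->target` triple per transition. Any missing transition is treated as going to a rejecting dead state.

start=A; accept=F,G; A-0->B; A-1->C; B-0->D; B-1->E; C-0->F; C-1->G; D-0->D; D-1->E; E-0->F; E-1->G; F-0->D; F-1->E; G-0->F; G-1->G

Because acceptance depends on a position counted from the end, the machine has to buffer the most recent 2 symbols. Make each state the string of the last up-to-2 symbols read; on input `x` shift the window left and append `x`. Accept when the buffered window has length 2 and begins with `1`.
With 7 states:
       0  1 
>  A   B  C 
   B   D  E 
   C   F  G 
   D   D  E 
   E   F  G 
 * F   D  E 
 * G   F  G 
(> = start, * = accepting)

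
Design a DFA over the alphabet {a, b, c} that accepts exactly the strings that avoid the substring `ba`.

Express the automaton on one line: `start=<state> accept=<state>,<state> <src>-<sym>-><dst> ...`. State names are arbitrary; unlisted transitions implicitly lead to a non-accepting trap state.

start=s0 accept=s0,s1 s0-a->s0 s0-b->s1 s0-c->s0 s1-a->s2 s1-b->s1 s1-c->s0 s2-a->s2 s2-b->s2 s2-c->s2

This is the complement of 'contains `ba`'. Use the same substring-matching states — s0 through s2 holding how much of `ba` has just been matched — but flip the accepting set: everything except the trap s2 accepts.
        a   b   c  
>* s0   s0  s1  s0 
 * s1   s2  s1  s0 
   s2   s2  s2  s2 
(> = start, * = accepting)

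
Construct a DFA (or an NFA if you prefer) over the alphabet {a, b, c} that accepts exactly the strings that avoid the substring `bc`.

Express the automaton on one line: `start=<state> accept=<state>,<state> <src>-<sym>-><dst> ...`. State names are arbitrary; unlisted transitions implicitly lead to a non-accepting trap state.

This is the complement of 'contains `bc`'. Use the same substring-matching states — S0 through S2 holding how much of `bc` has just been matched — but flip the accepting set: everything except the trap S2 accepts.
        a   b   c  
>* S0   S0  S1  S0 
 * S1   S0  S1  S2 
   S2   S2  S2  S2 
(> = start, * = accepting)

start=S0 accept=S0,S1 S0-a->S0 S0-b->S1 S0-c->S0 S1-a->S0 S1-b->S1 S1-c->S2 S2-a->S2 S2-b->S2 S2-c->S2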